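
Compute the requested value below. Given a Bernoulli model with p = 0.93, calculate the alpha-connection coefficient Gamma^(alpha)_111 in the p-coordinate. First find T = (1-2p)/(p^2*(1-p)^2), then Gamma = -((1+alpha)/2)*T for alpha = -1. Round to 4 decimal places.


Skewness (Amari-Chentsov) tensor: T = (1-2p)/(p^2*(1-p)^2).
p = 0.93, 1-2p = -0.86, p^2 = 0.8649, (1-p)^2 = 0.0049.
T = -0.86/(0.8649 * 0.0049) = -202.92543.
In the p-coordinate, Gamma^(alpha) = Gamma^(0) - (alpha/2)*T with Gamma^(0) = (1/2)*g'(p) = -T/2,
so Gamma^(alpha) = -((1+alpha)/2)*T.
alpha = -1, -(1+alpha)/2 = 0.0.
Gamma = 0.0 * -202.92543 = 0.0000

0.0000


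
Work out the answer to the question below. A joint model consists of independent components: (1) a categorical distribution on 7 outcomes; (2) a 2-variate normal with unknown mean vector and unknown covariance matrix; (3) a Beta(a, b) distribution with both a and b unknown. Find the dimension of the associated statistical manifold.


The dimension of a statistical manifold equals the number of free
(independent) real parameters of the model. For a product of independent
blocks the parameter counts add.
- categorical on 7 outcomes (probabilities sum to 1): 7-1 = 6.
- 2-variate normal: 2 (mean) + 2*3/2 = 3 (symmetric covariance) = 5.
- Beta (a, b): 2.
Total = 6 + 5 + 2 = 13.
Dimension = 13

13


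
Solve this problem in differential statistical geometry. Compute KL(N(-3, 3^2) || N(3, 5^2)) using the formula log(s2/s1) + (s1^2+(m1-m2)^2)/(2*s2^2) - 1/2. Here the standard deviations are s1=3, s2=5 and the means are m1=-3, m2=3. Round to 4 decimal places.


KL divergence between normal distributions:
KL = log(s2/s1) + (s1^2 + (m1-m2)^2)/(2*s2^2) - 1/2.
log(5/3) = 0.510826.
(3^2 + (-3-3)^2)/(2*5^2) = (9 + 36)/50 = 0.9.
KL = 0.510826 + 0.9 - 0.5 = 0.9108

0.9108


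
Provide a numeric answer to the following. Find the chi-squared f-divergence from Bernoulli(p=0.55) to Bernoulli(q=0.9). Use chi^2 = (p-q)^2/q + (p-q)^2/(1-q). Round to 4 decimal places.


Chi-squared divergence between Bernoulli distributions:
chi^2 = (p-q)^2/q + (p-q)^2/(1-q).
p = 0.55, q = 0.9, p-q = -0.35.
(p-q)^2 = 0.1225.
term1 = 0.1225/0.9 = 0.136111.
term2 = 0.1225/0.1 = 1.225.
chi^2 = 0.136111 + 1.225 = 1.3611

1.3611


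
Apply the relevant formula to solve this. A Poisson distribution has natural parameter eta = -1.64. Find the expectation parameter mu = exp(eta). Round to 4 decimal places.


Expectation parameter for Poisson exponential family:
mu = exp(eta).
eta = -1.64.
mu = exp(-1.64) = 0.1940

0.1940


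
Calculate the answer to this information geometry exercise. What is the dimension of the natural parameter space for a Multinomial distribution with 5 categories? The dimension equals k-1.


Exponential family dimension calculation:
For Multinomial with k=5 categories, dim = k-1 = 4.

4


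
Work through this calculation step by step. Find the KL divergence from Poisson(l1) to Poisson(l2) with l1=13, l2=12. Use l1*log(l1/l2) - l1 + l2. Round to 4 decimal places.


KL divergence for Poisson:
KL = l1*log(l1/l2) - l1 + l2.
l1 = 13, l2 = 12.
log(13/12) = 0.080043.
l1*log(l1/l2) = 13 * 0.080043 = 1.040555.
KL = 1.040555 - 13 + 12 = 0.0406

0.0406


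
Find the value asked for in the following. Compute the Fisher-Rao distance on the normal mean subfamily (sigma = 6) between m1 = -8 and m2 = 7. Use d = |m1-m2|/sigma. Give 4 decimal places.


On the fixed-variance normal subfamily, geodesic distance = |m1-m2|/sigma.
|-8 - 7| = 15.
sigma = 6.
d = 15/6 = 2.5000

2.5000


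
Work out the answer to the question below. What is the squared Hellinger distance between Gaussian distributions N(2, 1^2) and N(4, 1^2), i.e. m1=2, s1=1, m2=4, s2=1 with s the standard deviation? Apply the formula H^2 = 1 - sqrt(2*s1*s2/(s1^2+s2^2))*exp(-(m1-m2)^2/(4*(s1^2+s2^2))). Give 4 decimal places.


Squared Hellinger distance for Gaussians:
H^2 = 1 - sqrt(2*s1*s2/(s1^2+s2^2)) * exp(-(m1-m2)^2/(4*(s1^2+s2^2))).
s1^2 = 1, s2^2 = 1, s1^2+s2^2 = 2.
sqrt(2*1*1/(2)) = 1.0.
(m1-m2)^2 = (-2)^2 = 4.
exp(-4/(4*2)) = exp(-0.5) = 0.606531.
H^2 = 1 - 1.0*0.606531 = 0.3935

0.3935


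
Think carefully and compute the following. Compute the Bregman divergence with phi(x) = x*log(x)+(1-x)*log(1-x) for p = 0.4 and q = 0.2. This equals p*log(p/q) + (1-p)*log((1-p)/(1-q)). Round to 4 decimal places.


Bregman divergence with negative entropy generator:
D = p*log(p/q) + (1-p)*log((1-p)/(1-q)).
p = 0.4, q = 0.2.
p*log(p/q) = 0.4*log(0.4/0.2) = 0.277259.
(1-p)*log((1-p)/(1-q)) = 0.6*log(0.6/0.8) = -0.172609.
D = 0.277259 + -0.172609 = 0.1046

0.1046


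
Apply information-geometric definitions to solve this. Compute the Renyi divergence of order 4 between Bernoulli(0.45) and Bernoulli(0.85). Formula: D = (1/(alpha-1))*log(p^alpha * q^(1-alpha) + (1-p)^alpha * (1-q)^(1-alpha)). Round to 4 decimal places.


Renyi divergence of order alpha between Bernoulli distributions:
D = (1/(alpha-1))*log(p^alpha * q^(1-alpha) + (1-p)^alpha * (1-q)^(1-alpha)).
alpha = 4, p = 0.45, q = 0.85.
p^alpha * q^(1-alpha) = 0.45^4 * 0.85^-3 = 0.066772.
(1-p)^alpha * (1-q)^(1-alpha) = 0.55^4 * 0.15^-3 = 27.112963.
sum = 0.066772 + 27.112963 = 27.179735.
D = (1/3)*log(27.179735) = 1.1008

1.1008


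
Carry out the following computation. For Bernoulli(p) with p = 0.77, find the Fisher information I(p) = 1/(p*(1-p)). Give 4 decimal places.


For Bernoulli(p), Fisher information is I(p) = 1/(p*(1-p)).
p = 0.77, 1-p = 0.23.
p*(1-p) = 0.1771.
I(p) = 1/0.1771 = 5.6465

5.6465


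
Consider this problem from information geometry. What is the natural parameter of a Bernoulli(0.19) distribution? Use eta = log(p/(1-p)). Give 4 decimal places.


Natural parameter for Bernoulli: eta = log(p/(1-p)).
p = 0.19, 1-p = 0.81.
p/(1-p) = 0.234568.
eta = log(0.234568) = -1.4500

-1.4500


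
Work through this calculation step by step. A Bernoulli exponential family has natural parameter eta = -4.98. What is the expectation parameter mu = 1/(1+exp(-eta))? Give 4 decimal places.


Dual coordinate (expectation parameter) for Bernoulli:
mu = 1/(1+exp(-eta)).
eta = -4.98.
exp(-eta) = exp(4.98) = 145.474382.
mu = 1/(1+145.474382) = 0.0068

0.0068


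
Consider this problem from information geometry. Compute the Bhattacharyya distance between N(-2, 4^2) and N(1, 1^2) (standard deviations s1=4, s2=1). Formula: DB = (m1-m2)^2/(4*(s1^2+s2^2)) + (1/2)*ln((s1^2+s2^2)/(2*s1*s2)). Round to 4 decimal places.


Bhattacharyya distance between two Gaussians:
DB = (m1-m2)^2/(4*(s1^2+s2^2)) + (1/2)*ln((s1^2+s2^2)/(2*s1*s2)).
(m1-m2)^2 = (-3)^2 = 9.
s1^2+s2^2 = 16 + 1 = 17.
term1 = 9/68 = 0.132353.
term2 = 0.5*ln(17/8.0) = 0.376886.
DB = 0.132353 + 0.376886 = 0.5092

0.5092


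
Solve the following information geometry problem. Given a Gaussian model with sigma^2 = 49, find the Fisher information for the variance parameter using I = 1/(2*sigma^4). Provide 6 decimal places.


Fisher information for variance: I(sigma^2) = 1/(2*sigma^4).
sigma^2 = 49, so sigma^4 = 2401.
I = 1/(2*2401) = 1/4802 = 0.000208

0.000208


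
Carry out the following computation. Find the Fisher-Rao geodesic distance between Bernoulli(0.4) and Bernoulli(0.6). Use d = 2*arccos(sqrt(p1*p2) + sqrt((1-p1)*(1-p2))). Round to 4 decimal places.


Geodesic distance on Bernoulli manifold:
d(p1,p2) = 2*arccos(sqrt(p1*p2) + sqrt((1-p1)*(1-p2))).
sqrt(p1*p2) = sqrt(0.4*0.6) = 0.489898.
sqrt((1-p1)*(1-p2)) = sqrt(0.6*0.4) = 0.489898.
arg = 0.489898 + 0.489898 = 0.979796.
d = 2*arccos(0.979796) = 0.4027

0.4027


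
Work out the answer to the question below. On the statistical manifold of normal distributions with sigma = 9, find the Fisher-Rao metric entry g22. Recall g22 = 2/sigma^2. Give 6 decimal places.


For the 2-parameter normal family, the Fisher metric has:
  g11 = 1/sigma^2, g22 = 2/sigma^2.
sigma = 9, sigma^2 = 81.
g22 = 0.024691

0.024691


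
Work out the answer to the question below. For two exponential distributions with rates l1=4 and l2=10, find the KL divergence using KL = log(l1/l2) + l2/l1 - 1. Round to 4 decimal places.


KL divergence for exponential family:
KL = log(l1/l2) + l2/l1 - 1.
log(4/10) = -0.916291.
10/4 = 2.5.
KL = -0.916291 + 2.5 - 1 = 0.5837

0.5837


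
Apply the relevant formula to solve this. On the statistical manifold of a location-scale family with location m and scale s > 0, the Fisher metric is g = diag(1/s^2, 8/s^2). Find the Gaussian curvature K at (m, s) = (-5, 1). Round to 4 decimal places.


The metric has the form g = (A dm^2 + B ds^2)/s^2 with A = 1, B = 8.
Substitute u = sqrt(A/B)*m: g = B*(du^2 + ds^2)/s^2, i.e. B times the
Poincare upper half-plane metric, which has constant Gaussian curvature -1.
Scaling a 2D metric by a constant c divides the Gaussian curvature by c,
so K = -1/B = -1/(8) = -0.1250 everywhere (the point (m, s) = (-5, 1) is irrelevant:
the curvature is constant).
The requested Gaussian curvature is K = -0.1250.

-0.1250


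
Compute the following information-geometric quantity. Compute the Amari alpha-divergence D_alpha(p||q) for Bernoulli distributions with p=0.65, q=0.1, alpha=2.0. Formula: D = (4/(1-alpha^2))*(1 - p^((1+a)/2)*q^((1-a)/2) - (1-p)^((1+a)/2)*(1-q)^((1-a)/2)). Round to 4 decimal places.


Amari alpha-divergence:
D = (4/(1-alpha^2))*(1 - p^((1+a)/2)*q^((1-a)/2) - (1-p)^((1+a)/2)*(1-q)^((1-a)/2)).
alpha = 2.0, p = 0.65, q = 0.1.
e1 = (1+alpha)/2 = 1.5, e2 = (1-alpha)/2 = -0.5.
t1 = p^e1 * q^e2 = 0.65^1.5 * 0.1^-0.5 = 1.657181.
t2 = (1-p)^e1 * (1-q)^e2 = 0.35^1.5 * 0.9^-0.5 = 0.218263.
4/(1-alpha^2) = -1.333333.
D = -1.333333*(1 - 1.657181 - 0.218263) = 1.1673

1.1673


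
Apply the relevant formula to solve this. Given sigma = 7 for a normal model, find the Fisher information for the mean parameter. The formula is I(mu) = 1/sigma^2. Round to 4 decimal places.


The Fisher information for the mean of a normal distribution is I(mu) = 1/sigma^2.
sigma = 7, so sigma^2 = 49.
I(mu) = 1/49 = 0.0204

0.0204


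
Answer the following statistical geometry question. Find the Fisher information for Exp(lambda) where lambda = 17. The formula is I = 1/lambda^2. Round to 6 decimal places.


Fisher information for exponential: I(lambda) = 1/lambda^2.
lambda = 17, lambda^2 = 289.
I = 1/289 = 0.003460

0.003460


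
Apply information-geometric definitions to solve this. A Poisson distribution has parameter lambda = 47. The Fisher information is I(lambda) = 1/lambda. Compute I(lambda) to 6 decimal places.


Fisher information for Poisson: I(lambda) = 1/lambda.
lambda = 47.
I(lambda) = 1/47 = 0.021277

0.021277


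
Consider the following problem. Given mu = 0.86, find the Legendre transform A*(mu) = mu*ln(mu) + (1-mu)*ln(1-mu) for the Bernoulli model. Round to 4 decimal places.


Legendre transform for Bernoulli:
A*(mu) = mu*log(mu) + (1-mu)*log(1-mu).
mu = 0.86, 1-mu = 0.14.
mu*log(mu) = 0.86*log(0.86) = -0.129708.
(1-mu)*log(1-mu) = 0.14*log(0.14) = -0.275256.
A* = -0.129708 + -0.275256 = -0.4050

-0.4050


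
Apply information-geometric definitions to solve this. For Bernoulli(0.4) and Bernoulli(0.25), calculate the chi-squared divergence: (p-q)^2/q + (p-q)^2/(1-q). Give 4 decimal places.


Chi-squared divergence between Bernoulli distributions:
chi^2 = (p-q)^2/q + (p-q)^2/(1-q).
p = 0.4, q = 0.25, p-q = 0.15.
(p-q)^2 = 0.0225.
term1 = 0.0225/0.25 = 0.09.
term2 = 0.0225/0.75 = 0.03.
chi^2 = 0.09 + 0.03 = 0.1200

0.1200


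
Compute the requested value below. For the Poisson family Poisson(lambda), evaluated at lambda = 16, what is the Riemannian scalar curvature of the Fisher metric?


This family has a single free parameter, so its statistical manifold
is 1-dimensional. The Riemann curvature tensor of any 1-dimensional
Riemannian manifold vanishes identically, so R = 0.

0


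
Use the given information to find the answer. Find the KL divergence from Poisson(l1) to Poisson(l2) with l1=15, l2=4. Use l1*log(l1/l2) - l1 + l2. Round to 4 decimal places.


KL divergence for Poisson:
KL = l1*log(l1/l2) - l1 + l2.
l1 = 15, l2 = 4.
log(15/4) = 1.321756.
l1*log(l1/l2) = 15 * 1.321756 = 19.826338.
KL = 19.826338 - 15 + 4 = 8.8263

8.8263


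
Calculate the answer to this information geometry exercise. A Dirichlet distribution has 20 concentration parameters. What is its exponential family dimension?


Exponential family dimension calculation:
Dirichlet with 20 components has 20 natural parameters.

20


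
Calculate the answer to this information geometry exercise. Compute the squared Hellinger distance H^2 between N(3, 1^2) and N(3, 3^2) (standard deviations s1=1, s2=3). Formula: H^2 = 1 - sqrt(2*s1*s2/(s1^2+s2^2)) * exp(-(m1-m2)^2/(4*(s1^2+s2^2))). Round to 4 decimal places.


Squared Hellinger distance for Gaussians:
H^2 = 1 - sqrt(2*s1*s2/(s1^2+s2^2)) * exp(-(m1-m2)^2/(4*(s1^2+s2^2))).
s1^2 = 1, s2^2 = 9, s1^2+s2^2 = 10.
sqrt(2*1*3/(10)) = 0.774597.
(m1-m2)^2 = (0)^2 = 0.
exp(-0/(4*10)) = exp(0.0) = 1.0.
H^2 = 1 - 0.774597*1.0 = 0.2254

0.2254


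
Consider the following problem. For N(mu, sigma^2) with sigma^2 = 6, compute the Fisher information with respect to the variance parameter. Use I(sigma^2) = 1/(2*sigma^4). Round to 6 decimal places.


Fisher information for variance: I(sigma^2) = 1/(2*sigma^4).
sigma^2 = 6, so sigma^4 = 36.
I = 1/(2*36) = 1/72 = 0.013889

0.013889


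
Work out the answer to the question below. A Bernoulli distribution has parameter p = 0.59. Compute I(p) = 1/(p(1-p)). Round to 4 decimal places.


For Bernoulli(p), Fisher information is I(p) = 1/(p*(1-p)).
p = 0.59, 1-p = 0.41.
p*(1-p) = 0.2419.
I(p) = 1/0.2419 = 4.1339

4.1339


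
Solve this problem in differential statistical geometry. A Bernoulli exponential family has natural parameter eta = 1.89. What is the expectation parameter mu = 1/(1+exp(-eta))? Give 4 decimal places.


Dual coordinate (expectation parameter) for Bernoulli:
mu = 1/(1+exp(-eta)).
eta = 1.89.
exp(-eta) = exp(-1.89) = 0.151072.
mu = 1/(1+0.151072) = 0.8688

0.8688


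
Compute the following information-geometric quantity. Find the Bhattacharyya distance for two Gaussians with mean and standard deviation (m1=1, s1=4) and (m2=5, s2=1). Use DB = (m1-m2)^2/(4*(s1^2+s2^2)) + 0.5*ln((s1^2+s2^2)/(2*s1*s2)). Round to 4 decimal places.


Bhattacharyya distance between two Gaussians:
DB = (m1-m2)^2/(4*(s1^2+s2^2)) + (1/2)*ln((s1^2+s2^2)/(2*s1*s2)).
(m1-m2)^2 = (-4)^2 = 16.
s1^2+s2^2 = 16 + 1 = 17.
term1 = 16/68 = 0.235294.
term2 = 0.5*ln(17/8.0) = 0.376886.
DB = 0.235294 + 0.376886 = 0.6122

0.6122


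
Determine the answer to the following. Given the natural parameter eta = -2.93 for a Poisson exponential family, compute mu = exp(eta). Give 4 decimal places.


Expectation parameter for Poisson exponential family:
mu = exp(eta).
eta = -2.93.
mu = exp(-2.93) = 0.0534

0.0534


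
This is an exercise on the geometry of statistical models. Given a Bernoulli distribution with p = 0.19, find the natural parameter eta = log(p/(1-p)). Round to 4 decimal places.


Natural parameter for Bernoulli: eta = log(p/(1-p)).
p = 0.19, 1-p = 0.81.
p/(1-p) = 0.234568.
eta = log(0.234568) = -1.4500

-1.4500


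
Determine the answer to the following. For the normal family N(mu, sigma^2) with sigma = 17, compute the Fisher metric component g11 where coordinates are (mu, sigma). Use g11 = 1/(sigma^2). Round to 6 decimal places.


For the 2-parameter normal family, the Fisher metric has:
  g11 = 1/sigma^2, g22 = 2/sigma^2.
sigma = 17, sigma^2 = 289.
g11 = 0.003460

0.003460


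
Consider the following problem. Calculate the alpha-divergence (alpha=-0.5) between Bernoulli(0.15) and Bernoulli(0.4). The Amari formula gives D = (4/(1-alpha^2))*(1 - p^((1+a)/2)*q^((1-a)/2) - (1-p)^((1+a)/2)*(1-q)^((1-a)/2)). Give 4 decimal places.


Amari alpha-divergence:
D = (4/(1-alpha^2))*(1 - p^((1+a)/2)*q^((1-a)/2) - (1-p)^((1+a)/2)*(1-q)^((1-a)/2)).
alpha = -0.5, p = 0.15, q = 0.4.
e1 = (1+alpha)/2 = 0.25, e2 = (1-alpha)/2 = 0.75.
t1 = p^e1 * q^e2 = 0.15^0.25 * 0.4^0.75 = 0.313017.
t2 = (1-p)^e1 * (1-q)^e2 = 0.85^0.25 * 0.6^0.75 = 0.654588.
4/(1-alpha^2) = 5.333333.
D = 5.333333*(1 - 0.313017 - 0.654588) = 0.1728

0.1728


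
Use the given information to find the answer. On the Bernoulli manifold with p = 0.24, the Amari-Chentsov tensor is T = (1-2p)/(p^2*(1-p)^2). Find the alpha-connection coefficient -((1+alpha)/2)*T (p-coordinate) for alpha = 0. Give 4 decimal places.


Skewness (Amari-Chentsov) tensor: T = (1-2p)/(p^2*(1-p)^2).
p = 0.24, 1-2p = 0.52, p^2 = 0.0576, (1-p)^2 = 0.5776.
T = 0.52/(0.0576 * 0.5776) = 15.629809.
In the p-coordinate, Gamma^(alpha) = Gamma^(0) - (alpha/2)*T with Gamma^(0) = (1/2)*g'(p) = -T/2,
so Gamma^(alpha) = -((1+alpha)/2)*T.
alpha = 0, -(1+alpha)/2 = -0.5.
Gamma = -0.5 * 15.629809 = -7.8149

-7.8149


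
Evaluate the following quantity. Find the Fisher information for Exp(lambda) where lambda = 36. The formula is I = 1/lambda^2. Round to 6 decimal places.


Fisher information for exponential: I(lambda) = 1/lambda^2.
lambda = 36, lambda^2 = 1296.
I = 1/1296 = 0.000772

0.000772


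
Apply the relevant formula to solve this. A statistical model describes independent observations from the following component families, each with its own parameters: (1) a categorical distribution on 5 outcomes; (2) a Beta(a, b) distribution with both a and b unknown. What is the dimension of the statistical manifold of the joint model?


The dimension of a statistical manifold equals the number of free
(independent) real parameters of the model. For a product of independent
blocks the parameter counts add.
- categorical on 5 outcomes (probabilities sum to 1): 5-1 = 4.
- Beta (a, b): 2.
Total = 4 + 2 = 6.
Dimension = 6

6


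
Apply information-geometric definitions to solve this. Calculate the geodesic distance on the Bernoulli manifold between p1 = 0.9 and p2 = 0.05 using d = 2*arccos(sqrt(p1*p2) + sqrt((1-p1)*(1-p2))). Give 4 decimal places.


Geodesic distance on Bernoulli manifold:
d(p1,p2) = 2*arccos(sqrt(p1*p2) + sqrt((1-p1)*(1-p2))).
sqrt(p1*p2) = sqrt(0.9*0.05) = 0.212132.
sqrt((1-p1)*(1-p2)) = sqrt(0.1*0.95) = 0.308221.
arg = 0.212132 + 0.308221 = 0.520353.
d = 2*arccos(0.520353) = 2.0471

2.0471


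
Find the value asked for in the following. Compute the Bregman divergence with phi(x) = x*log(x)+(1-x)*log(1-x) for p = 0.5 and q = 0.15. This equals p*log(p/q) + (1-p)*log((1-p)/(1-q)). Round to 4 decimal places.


Bregman divergence with negative entropy generator:
D = p*log(p/q) + (1-p)*log((1-p)/(1-q)).
p = 0.5, q = 0.15.
p*log(p/q) = 0.5*log(0.5/0.15) = 0.601986.
(1-p)*log((1-p)/(1-q)) = 0.5*log(0.5/0.85) = -0.265314.
D = 0.601986 + -0.265314 = 0.3367

0.3367


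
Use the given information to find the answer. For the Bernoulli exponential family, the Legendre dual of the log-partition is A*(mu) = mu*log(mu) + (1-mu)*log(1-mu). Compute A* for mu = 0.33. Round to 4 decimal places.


Legendre transform for Bernoulli:
A*(mu) = mu*log(mu) + (1-mu)*log(1-mu).
mu = 0.33, 1-mu = 0.67.
mu*log(mu) = 0.33*log(0.33) = -0.365859.
(1-mu)*log(1-mu) = 0.67*log(0.67) = -0.26832.
A* = -0.365859 + -0.26832 = -0.6342

-0.6342


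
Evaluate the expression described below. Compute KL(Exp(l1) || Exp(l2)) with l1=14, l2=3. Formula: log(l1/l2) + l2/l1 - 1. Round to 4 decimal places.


KL divergence for exponential family:
KL = log(l1/l2) + l2/l1 - 1.
log(14/3) = 1.540445.
3/14 = 0.214286.
KL = 1.540445 + 0.214286 - 1 = 0.7547

0.7547


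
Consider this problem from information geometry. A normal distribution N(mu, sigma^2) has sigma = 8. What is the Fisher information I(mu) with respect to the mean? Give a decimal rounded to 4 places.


The Fisher information for the mean of a normal distribution is I(mu) = 1/sigma^2.
sigma = 8, so sigma^2 = 64.
I(mu) = 1/64 = 0.0156

0.0156


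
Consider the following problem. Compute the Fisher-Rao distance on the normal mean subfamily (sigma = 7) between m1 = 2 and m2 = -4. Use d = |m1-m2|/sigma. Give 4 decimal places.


On the fixed-variance normal subfamily, geodesic distance = |m1-m2|/sigma.
|2 - -4| = 6.
sigma = 7.
d = 6/7 = 0.8571

0.8571


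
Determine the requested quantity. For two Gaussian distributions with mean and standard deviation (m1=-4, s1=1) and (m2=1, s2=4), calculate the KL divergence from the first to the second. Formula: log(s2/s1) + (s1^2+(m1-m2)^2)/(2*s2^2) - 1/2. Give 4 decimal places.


KL divergence between normal distributions:
KL = log(s2/s1) + (s1^2 + (m1-m2)^2)/(2*s2^2) - 1/2.
log(4/1) = 1.386294.
(1^2 + (-4-1)^2)/(2*4^2) = (1 + 25)/32 = 0.8125.
KL = 1.386294 + 0.8125 - 0.5 = 1.6988

1.6988


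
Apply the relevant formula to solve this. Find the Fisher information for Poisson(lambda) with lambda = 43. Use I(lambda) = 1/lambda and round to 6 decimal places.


Fisher information for Poisson: I(lambda) = 1/lambda.
lambda = 43.
I(lambda) = 1/43 = 0.023256

0.023256


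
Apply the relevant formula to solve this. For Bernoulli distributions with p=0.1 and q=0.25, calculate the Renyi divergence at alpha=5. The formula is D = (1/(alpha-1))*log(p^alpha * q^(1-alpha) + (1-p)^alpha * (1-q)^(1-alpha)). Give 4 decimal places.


Renyi divergence of order alpha between Bernoulli distributions:
D = (1/(alpha-1))*log(p^alpha * q^(1-alpha) + (1-p)^alpha * (1-q)^(1-alpha)).
alpha = 5, p = 0.1, q = 0.25.
p^alpha * q^(1-alpha) = 0.1^5 * 0.25^-4 = 0.00256.
(1-p)^alpha * (1-q)^(1-alpha) = 0.9^5 * 0.75^-4 = 1.86624.
sum = 0.00256 + 1.86624 = 1.8688.
D = (1/4)*log(1.8688) = 0.1563

0.1563


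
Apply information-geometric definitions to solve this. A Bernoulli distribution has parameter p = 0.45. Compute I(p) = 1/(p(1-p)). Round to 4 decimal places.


For Bernoulli(p), Fisher information is I(p) = 1/(p*(1-p)).
p = 0.45, 1-p = 0.55.
p*(1-p) = 0.2475.
I(p) = 1/0.2475 = 4.0404

4.0404


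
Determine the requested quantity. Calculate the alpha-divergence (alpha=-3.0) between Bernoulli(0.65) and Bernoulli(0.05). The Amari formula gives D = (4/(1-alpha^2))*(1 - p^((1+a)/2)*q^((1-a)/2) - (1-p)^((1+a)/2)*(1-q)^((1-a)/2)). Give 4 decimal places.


Amari alpha-divergence:
D = (4/(1-alpha^2))*(1 - p^((1+a)/2)*q^((1-a)/2) - (1-p)^((1+a)/2)*(1-q)^((1-a)/2)).
alpha = -3.0, p = 0.65, q = 0.05.
e1 = (1+alpha)/2 = -1.0, e2 = (1-alpha)/2 = 2.0.
t1 = p^e1 * q^e2 = 0.65^-1.0 * 0.05^2.0 = 0.003846.
t2 = (1-p)^e1 * (1-q)^e2 = 0.35^-1.0 * 0.95^2.0 = 2.578571.
4/(1-alpha^2) = -0.5.
D = -0.5*(1 - 0.003846 - 2.578571) = 0.7912

0.7912


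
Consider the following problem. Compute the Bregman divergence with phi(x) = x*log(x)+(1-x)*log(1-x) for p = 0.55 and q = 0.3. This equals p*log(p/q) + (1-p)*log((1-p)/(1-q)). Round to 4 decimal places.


Bregman divergence with negative entropy generator:
D = p*log(p/q) + (1-p)*log((1-p)/(1-q)).
p = 0.55, q = 0.3.
p*log(p/q) = 0.55*log(0.55/0.3) = 0.333375.
(1-p)*log((1-p)/(1-q)) = 0.45*log(0.45/0.7) = -0.198825.
D = 0.333375 + -0.198825 = 0.1345

0.1345


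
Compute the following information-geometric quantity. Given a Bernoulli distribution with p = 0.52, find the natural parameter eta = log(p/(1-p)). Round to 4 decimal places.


Natural parameter for Bernoulli: eta = log(p/(1-p)).
p = 0.52, 1-p = 0.48.
p/(1-p) = 1.083333.
eta = log(1.083333) = 0.0800

0.0800


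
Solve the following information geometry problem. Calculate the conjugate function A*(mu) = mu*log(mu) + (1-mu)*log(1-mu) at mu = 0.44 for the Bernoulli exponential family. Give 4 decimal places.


Legendre transform for Bernoulli:
A*(mu) = mu*log(mu) + (1-mu)*log(1-mu).
mu = 0.44, 1-mu = 0.56.
mu*log(mu) = 0.44*log(0.44) = -0.361231.
(1-mu)*log(1-mu) = 0.56*log(0.56) = -0.324698.
A* = -0.361231 + -0.324698 = -0.6859

-0.6859


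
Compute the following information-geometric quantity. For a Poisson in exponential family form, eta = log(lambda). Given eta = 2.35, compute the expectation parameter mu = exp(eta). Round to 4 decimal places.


Expectation parameter for Poisson exponential family:
mu = exp(eta).
eta = 2.35.
mu = exp(2.35) = 10.4856

10.4856


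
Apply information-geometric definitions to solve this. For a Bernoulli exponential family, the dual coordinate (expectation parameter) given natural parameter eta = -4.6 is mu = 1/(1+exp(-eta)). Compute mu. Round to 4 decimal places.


Dual coordinate (expectation parameter) for Bernoulli:
mu = 1/(1+exp(-eta)).
eta = -4.6.
exp(-eta) = exp(4.6) = 99.484316.
mu = 1/(1+99.484316) = 0.0100

0.0100


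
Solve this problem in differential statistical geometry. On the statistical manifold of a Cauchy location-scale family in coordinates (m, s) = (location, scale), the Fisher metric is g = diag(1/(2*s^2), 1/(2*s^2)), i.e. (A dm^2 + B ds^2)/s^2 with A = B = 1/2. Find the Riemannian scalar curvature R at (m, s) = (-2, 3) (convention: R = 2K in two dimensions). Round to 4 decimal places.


The metric has the form g = (A dm^2 + B ds^2)/s^2 with A = 1/2, B = 1/2.
Substitute u = sqrt(A/B)*m: g = B*(du^2 + ds^2)/s^2, i.e. B times the
Poincare upper half-plane metric, which has constant Gaussian curvature -1.
Scaling a 2D metric by a constant c divides the Gaussian curvature by c,
so K = -1/B = -1/(1/2) = -2.0000 everywhere (the point (m, s) = (-2, 3) is irrelevant:
the curvature is constant).
Scalar curvature in dimension 2: R = 2K = -2/(1/2) = -4.0000.

-4.0000


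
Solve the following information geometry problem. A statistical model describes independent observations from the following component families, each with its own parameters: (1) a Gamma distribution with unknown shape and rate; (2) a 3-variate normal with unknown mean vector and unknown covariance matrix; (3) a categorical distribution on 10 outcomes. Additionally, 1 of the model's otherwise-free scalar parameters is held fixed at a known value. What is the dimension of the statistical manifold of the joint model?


The dimension of a statistical manifold equals the number of free
(independent) real parameters of the model. For a product of independent
blocks the parameter counts add.
- Gamma (shape, rate): 2.
- 3-variate normal: 3 (mean) + 3*4/2 = 6 (symmetric covariance) = 9.
- categorical on 10 outcomes (probabilities sum to 1): 10-1 = 9.
Total = 2 + 9 + 9 = 20.
1 parameter(s) fixed at known values: 20 - 1 = 19.
Dimension = 19

19


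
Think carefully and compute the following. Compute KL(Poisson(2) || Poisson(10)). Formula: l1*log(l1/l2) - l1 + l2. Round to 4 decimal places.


KL divergence for Poisson:
KL = l1*log(l1/l2) - l1 + l2.
l1 = 2, l2 = 10.
log(2/10) = -1.609438.
l1*log(l1/l2) = 2 * -1.609438 = -3.218876.
KL = -3.218876 - 2 + 10 = 4.7811

4.7811


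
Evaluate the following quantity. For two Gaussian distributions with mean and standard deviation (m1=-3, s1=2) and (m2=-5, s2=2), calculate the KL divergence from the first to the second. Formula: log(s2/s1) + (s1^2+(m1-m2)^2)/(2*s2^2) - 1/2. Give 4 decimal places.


KL divergence between normal distributions:
KL = log(s2/s1) + (s1^2 + (m1-m2)^2)/(2*s2^2) - 1/2.
log(2/2) = 0.0.
(2^2 + (-3--5)^2)/(2*2^2) = (4 + 4)/8 = 1.0.
KL = 0.0 + 1.0 - 0.5 = 0.5000

0.5000


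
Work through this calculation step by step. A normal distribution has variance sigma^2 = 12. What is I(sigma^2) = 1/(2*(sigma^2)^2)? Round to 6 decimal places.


Fisher information for variance: I(sigma^2) = 1/(2*sigma^4).
sigma^2 = 12, so sigma^4 = 144.
I = 1/(2*144) = 1/288 = 0.003472

0.003472


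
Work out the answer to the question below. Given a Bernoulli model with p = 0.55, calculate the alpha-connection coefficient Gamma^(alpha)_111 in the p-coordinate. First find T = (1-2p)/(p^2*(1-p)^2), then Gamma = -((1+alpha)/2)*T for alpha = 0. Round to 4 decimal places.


Skewness (Amari-Chentsov) tensor: T = (1-2p)/(p^2*(1-p)^2).
p = 0.55, 1-2p = -0.1, p^2 = 0.3025, (1-p)^2 = 0.2025.
T = -0.1/(0.3025 * 0.2025) = -1.632486.
In the p-coordinate, Gamma^(alpha) = Gamma^(0) - (alpha/2)*T with Gamma^(0) = (1/2)*g'(p) = -T/2,
so Gamma^(alpha) = -((1+alpha)/2)*T.
alpha = 0, -(1+alpha)/2 = -0.5.
Gamma = -0.5 * -1.632486 = 0.8162

0.8162


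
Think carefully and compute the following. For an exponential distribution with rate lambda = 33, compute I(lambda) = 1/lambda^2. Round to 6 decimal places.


Fisher information for exponential: I(lambda) = 1/lambda^2.
lambda = 33, lambda^2 = 1089.
I = 1/1089 = 0.000918

0.000918


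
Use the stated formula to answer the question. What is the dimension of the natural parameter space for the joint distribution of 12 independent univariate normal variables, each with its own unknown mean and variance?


Exponential family dimension calculation:
Each univariate normal has two natural parameters (mu/sigma^2 and -1/(2 sigma^2)).
With 12 independent components, dim = 2 * 12 = 24.

24


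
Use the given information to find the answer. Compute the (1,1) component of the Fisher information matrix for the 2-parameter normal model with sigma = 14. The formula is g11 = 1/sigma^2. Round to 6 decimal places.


For the 2-parameter normal family, the Fisher metric has:
  g11 = 1/sigma^2, g22 = 2/sigma^2.
sigma = 14, sigma^2 = 196.
g11 = 0.005102

0.005102


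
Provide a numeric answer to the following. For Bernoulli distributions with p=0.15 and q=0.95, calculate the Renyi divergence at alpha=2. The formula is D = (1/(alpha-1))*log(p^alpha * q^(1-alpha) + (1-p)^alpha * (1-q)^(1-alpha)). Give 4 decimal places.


Renyi divergence of order alpha between Bernoulli distributions:
D = (1/(alpha-1))*log(p^alpha * q^(1-alpha) + (1-p)^alpha * (1-q)^(1-alpha)).
alpha = 2, p = 0.15, q = 0.95.
p^alpha * q^(1-alpha) = 0.15^2 * 0.95^-1 = 0.023684.
(1-p)^alpha * (1-q)^(1-alpha) = 0.85^2 * 0.05^-1 = 14.45.
sum = 0.023684 + 14.45 = 14.473684.
D = (1/1)*log(14.473684) = 2.6723

2.6723


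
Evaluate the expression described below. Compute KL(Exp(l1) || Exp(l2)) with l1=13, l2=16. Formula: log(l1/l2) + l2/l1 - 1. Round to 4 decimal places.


KL divergence for exponential family:
KL = log(l1/l2) + l2/l1 - 1.
log(13/16) = -0.207639.
16/13 = 1.230769.
KL = -0.207639 + 1.230769 - 1 = 0.0231

0.0231


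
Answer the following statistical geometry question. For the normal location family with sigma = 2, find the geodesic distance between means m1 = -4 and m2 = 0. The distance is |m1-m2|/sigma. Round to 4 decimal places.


On the fixed-variance normal subfamily, geodesic distance = |m1-m2|/sigma.
|-4 - 0| = 4.
sigma = 2.
d = 4/2 = 2.0000

2.0000


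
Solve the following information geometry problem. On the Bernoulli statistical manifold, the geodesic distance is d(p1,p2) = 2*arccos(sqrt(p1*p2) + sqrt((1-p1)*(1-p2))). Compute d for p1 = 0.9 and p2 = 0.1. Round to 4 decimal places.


Geodesic distance on Bernoulli manifold:
d(p1,p2) = 2*arccos(sqrt(p1*p2) + sqrt((1-p1)*(1-p2))).
sqrt(p1*p2) = sqrt(0.9*0.1) = 0.3.
sqrt((1-p1)*(1-p2)) = sqrt(0.1*0.9) = 0.3.
arg = 0.3 + 0.3 = 0.6.
d = 2*arccos(0.6) = 1.8546

1.8546


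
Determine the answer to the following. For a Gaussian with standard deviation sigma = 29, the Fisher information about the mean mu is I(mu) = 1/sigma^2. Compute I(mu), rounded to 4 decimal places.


The Fisher information for the mean of a normal distribution is I(mu) = 1/sigma^2.
sigma = 29, so sigma^2 = 841.
I(mu) = 1/841 = 0.0012

0.0012


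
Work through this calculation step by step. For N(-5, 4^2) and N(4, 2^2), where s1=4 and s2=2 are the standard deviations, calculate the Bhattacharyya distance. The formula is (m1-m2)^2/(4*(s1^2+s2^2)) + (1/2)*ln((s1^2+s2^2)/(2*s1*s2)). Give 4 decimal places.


Bhattacharyya distance between two Gaussians:
DB = (m1-m2)^2/(4*(s1^2+s2^2)) + (1/2)*ln((s1^2+s2^2)/(2*s1*s2)).
(m1-m2)^2 = (-9)^2 = 81.
s1^2+s2^2 = 16 + 4 = 20.
term1 = 81/80 = 1.0125.
term2 = 0.5*ln(20/16.0) = 0.111572.
DB = 1.0125 + 0.111572 = 1.1241

1.1241


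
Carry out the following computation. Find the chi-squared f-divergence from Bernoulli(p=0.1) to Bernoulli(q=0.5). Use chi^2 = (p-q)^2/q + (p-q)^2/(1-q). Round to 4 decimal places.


Chi-squared divergence between Bernoulli distributions:
chi^2 = (p-q)^2/q + (p-q)^2/(1-q).
p = 0.1, q = 0.5, p-q = -0.4.
(p-q)^2 = 0.16.
term1 = 0.16/0.5 = 0.32.
term2 = 0.16/0.5 = 0.32.
chi^2 = 0.32 + 0.32 = 0.6400

0.6400


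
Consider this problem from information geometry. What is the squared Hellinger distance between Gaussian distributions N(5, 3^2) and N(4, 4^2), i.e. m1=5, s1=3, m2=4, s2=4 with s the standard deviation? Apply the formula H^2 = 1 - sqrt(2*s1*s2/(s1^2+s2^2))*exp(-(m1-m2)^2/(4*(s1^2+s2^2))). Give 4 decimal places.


Squared Hellinger distance for Gaussians:
H^2 = 1 - sqrt(2*s1*s2/(s1^2+s2^2)) * exp(-(m1-m2)^2/(4*(s1^2+s2^2))).
s1^2 = 9, s2^2 = 16, s1^2+s2^2 = 25.
sqrt(2*3*4/(25)) = 0.979796.
(m1-m2)^2 = (1)^2 = 1.
exp(-1/(4*25)) = exp(-0.01) = 0.99005.
H^2 = 1 - 0.979796*0.99005 = 0.0300

0.0300


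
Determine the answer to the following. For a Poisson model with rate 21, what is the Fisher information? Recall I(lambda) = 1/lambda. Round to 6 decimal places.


Fisher information for Poisson: I(lambda) = 1/lambda.
lambda = 21.
I(lambda) = 1/21 = 0.047619

0.047619


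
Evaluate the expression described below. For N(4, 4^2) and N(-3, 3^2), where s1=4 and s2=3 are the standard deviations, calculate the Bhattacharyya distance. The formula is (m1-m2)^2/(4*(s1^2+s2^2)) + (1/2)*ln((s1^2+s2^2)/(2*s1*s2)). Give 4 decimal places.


Bhattacharyya distance between two Gaussians:
DB = (m1-m2)^2/(4*(s1^2+s2^2)) + (1/2)*ln((s1^2+s2^2)/(2*s1*s2)).
(m1-m2)^2 = (7)^2 = 49.
s1^2+s2^2 = 16 + 9 = 25.
term1 = 49/100 = 0.49.
term2 = 0.5*ln(25/24.0) = 0.020411.
DB = 0.49 + 0.020411 = 0.5104

0.5104


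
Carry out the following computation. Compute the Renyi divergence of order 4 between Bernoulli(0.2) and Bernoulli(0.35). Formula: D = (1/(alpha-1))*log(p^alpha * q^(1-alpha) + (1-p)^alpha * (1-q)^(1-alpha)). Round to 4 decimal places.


Renyi divergence of order alpha between Bernoulli distributions:
D = (1/(alpha-1))*log(p^alpha * q^(1-alpha) + (1-p)^alpha * (1-q)^(1-alpha)).
alpha = 4, p = 0.2, q = 0.35.
p^alpha * q^(1-alpha) = 0.2^4 * 0.35^-3 = 0.037318.
(1-p)^alpha * (1-q)^(1-alpha) = 0.8^4 * 0.65^-3 = 1.491488.
sum = 0.037318 + 1.491488 = 1.528806.
D = (1/3)*log(1.528806) = 0.1415

0.1415


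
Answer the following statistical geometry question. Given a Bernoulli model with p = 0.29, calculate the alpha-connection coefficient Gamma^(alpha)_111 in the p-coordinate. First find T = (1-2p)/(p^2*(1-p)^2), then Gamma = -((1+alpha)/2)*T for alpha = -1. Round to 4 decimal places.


Skewness (Amari-Chentsov) tensor: T = (1-2p)/(p^2*(1-p)^2).
p = 0.29, 1-2p = 0.42, p^2 = 0.0841, (1-p)^2 = 0.5041.
T = 0.42/(0.0841 * 0.5041) = 9.906873.
In the p-coordinate, Gamma^(alpha) = Gamma^(0) - (alpha/2)*T with Gamma^(0) = (1/2)*g'(p) = -T/2,
so Gamma^(alpha) = -((1+alpha)/2)*T.
alpha = -1, -(1+alpha)/2 = 0.0.
Gamma = 0.0 * 9.906873 = 0.0000

0.0000


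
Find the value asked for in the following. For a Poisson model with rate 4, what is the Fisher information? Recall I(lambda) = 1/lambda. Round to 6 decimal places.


Fisher information for Poisson: I(lambda) = 1/lambda.
lambda = 4.
I(lambda) = 1/4 = 0.250000

0.250000


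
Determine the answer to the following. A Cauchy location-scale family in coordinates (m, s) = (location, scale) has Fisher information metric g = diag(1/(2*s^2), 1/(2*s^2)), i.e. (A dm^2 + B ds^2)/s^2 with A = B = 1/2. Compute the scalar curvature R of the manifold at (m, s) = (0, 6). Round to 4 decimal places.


The metric has the form g = (A dm^2 + B ds^2)/s^2 with A = 1/2, B = 1/2.
Substitute u = sqrt(A/B)*m: g = B*(du^2 + ds^2)/s^2, i.e. B times the
Poincare upper half-plane metric, which has constant Gaussian curvature -1.
Scaling a 2D metric by a constant c divides the Gaussian curvature by c,
so K = -1/B = -1/(1/2) = -2.0000 everywhere (the point (m, s) = (0, 6) is irrelevant:
the curvature is constant).
Scalar curvature in dimension 2: R = 2K = -2/(1/2) = -4.0000.

-4.0000


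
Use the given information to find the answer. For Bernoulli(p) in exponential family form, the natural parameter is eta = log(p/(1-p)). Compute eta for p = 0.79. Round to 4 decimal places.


Natural parameter for Bernoulli: eta = log(p/(1-p)).
p = 0.79, 1-p = 0.21.
p/(1-p) = 3.761905.
eta = log(3.761905) = 1.3249

1.3249


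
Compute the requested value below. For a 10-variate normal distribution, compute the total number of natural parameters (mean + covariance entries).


Exponential family dimension calculation:
For 10-dim MVN: mean has 10 params, covariance has 10*11/2 = 55 unique entries.
Total dim = 10 + 55 = 65.

65


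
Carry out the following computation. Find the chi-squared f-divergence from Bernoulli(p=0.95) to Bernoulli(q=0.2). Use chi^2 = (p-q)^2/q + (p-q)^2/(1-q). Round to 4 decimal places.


Chi-squared divergence between Bernoulli distributions:
chi^2 = (p-q)^2/q + (p-q)^2/(1-q).
p = 0.95, q = 0.2, p-q = 0.75.
(p-q)^2 = 0.5625.
term1 = 0.5625/0.2 = 2.8125.
term2 = 0.5625/0.8 = 0.703125.
chi^2 = 2.8125 + 0.703125 = 3.5156

3.5156


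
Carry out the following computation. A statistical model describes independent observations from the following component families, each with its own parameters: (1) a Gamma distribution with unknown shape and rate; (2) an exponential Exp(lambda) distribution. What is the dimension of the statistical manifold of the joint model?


The dimension of a statistical manifold equals the number of free
(independent) real parameters of the model. For a product of independent
blocks the parameter counts add.
- Gamma (shape, rate): 2.
- exponential (lambda): 1.
Total = 2 + 1 = 3.
Dimension = 3

3


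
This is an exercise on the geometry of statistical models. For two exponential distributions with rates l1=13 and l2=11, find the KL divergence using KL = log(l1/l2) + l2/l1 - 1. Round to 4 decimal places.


KL divergence for exponential family:
KL = log(l1/l2) + l2/l1 - 1.
log(13/11) = 0.167054.
11/13 = 0.846154.
KL = 0.167054 + 0.846154 - 1 = 0.0132

0.0132


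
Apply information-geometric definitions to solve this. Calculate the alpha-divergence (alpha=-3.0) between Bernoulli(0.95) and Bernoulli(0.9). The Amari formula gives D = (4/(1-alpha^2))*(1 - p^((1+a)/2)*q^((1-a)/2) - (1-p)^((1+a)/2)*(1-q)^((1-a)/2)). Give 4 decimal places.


Amari alpha-divergence:
D = (4/(1-alpha^2))*(1 - p^((1+a)/2)*q^((1-a)/2) - (1-p)^((1+a)/2)*(1-q)^((1-a)/2)).
alpha = -3.0, p = 0.95, q = 0.9.
e1 = (1+alpha)/2 = -1.0, e2 = (1-alpha)/2 = 2.0.
t1 = p^e1 * q^e2 = 0.95^-1.0 * 0.9^2.0 = 0.852632.
t2 = (1-p)^e1 * (1-q)^e2 = 0.05^-1.0 * 0.1^2.0 = 0.2.
4/(1-alpha^2) = -0.5.
D = -0.5*(1 - 0.852632 - 0.2) = 0.0263

0.0263


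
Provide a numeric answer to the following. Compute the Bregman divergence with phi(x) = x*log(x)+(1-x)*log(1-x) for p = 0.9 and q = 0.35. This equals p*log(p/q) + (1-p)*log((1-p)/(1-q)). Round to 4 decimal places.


Bregman divergence with negative entropy generator:
D = p*log(p/q) + (1-p)*log((1-p)/(1-q)).
p = 0.9, q = 0.35.
p*log(p/q) = 0.9*log(0.9/0.35) = 0.850015.
(1-p)*log((1-p)/(1-q)) = 0.1*log(0.1/0.65) = -0.18718.
D = 0.850015 + -0.18718 = 0.6628

0.6628


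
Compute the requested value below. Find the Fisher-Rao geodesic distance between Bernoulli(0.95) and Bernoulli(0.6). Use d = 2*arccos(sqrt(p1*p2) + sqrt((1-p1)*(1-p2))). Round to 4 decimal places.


Geodesic distance on Bernoulli manifold:
d(p1,p2) = 2*arccos(sqrt(p1*p2) + sqrt((1-p1)*(1-p2))).
sqrt(p1*p2) = sqrt(0.95*0.6) = 0.754983.
sqrt((1-p1)*(1-p2)) = sqrt(0.05*0.4) = 0.141421.
arg = 0.754983 + 0.141421 = 0.896405.
d = 2*arccos(0.896405) = 0.9184

0.9184


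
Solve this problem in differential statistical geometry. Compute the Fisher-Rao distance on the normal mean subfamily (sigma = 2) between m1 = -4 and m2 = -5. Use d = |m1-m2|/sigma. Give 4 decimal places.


On the fixed-variance normal subfamily, geodesic distance = |m1-m2|/sigma.
|-4 - -5| = 1.
sigma = 2.
d = 1/2 = 0.5000

0.5000


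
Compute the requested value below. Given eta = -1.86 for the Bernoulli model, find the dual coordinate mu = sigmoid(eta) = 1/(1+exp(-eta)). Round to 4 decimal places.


Dual coordinate (expectation parameter) for Bernoulli:
mu = 1/(1+exp(-eta)).
eta = -1.86.
exp(-eta) = exp(1.86) = 6.423737.
mu = 1/(1+6.423737) = 0.1347

0.1347
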